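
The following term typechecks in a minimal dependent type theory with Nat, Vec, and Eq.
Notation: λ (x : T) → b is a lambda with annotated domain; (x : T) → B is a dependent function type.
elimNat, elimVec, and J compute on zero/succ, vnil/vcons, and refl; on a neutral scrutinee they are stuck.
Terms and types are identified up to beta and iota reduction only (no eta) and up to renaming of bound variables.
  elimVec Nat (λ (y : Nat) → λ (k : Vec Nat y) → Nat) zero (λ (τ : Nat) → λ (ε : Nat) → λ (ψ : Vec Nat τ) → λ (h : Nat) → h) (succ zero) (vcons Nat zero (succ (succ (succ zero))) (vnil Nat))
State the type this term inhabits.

the term's type:
  Nat


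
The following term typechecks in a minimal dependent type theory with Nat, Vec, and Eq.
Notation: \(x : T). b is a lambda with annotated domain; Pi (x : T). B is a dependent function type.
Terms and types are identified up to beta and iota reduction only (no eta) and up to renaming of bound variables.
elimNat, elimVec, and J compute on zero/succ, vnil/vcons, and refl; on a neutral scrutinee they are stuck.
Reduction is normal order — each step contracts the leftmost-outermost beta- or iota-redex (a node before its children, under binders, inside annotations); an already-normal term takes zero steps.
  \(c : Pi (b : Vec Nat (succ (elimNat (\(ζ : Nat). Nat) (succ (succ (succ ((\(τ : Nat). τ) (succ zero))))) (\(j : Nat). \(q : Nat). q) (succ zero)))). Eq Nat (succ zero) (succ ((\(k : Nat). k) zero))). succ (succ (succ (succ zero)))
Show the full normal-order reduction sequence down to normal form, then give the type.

normal-order reduction:
  \(c : Pi (b : Vec Nat (succ (elimNat (\(ζ : Nat). Nat) (succ (succ (succ ((\(τ : Nat). τ) (succ zero))))) (\(j : Nat). \(q : Nat). q) (succ zero)))). Eq Nat (succ zero) (succ ((\(k : Nat). k) zero))). succ (succ (succ (succ zero)))
  ~> \(c : Pi (b : Vec Nat (succ ((\(ζ : Nat). \(τ : Nat). τ) zero (elimNat (\(j : Nat). Nat) (succ (succ (succ ((\(q : Nat). q) (succ zero))))) (\(k : Nat). \(ρ : Nat). ρ) zero)))). Eq Nat (succ zero) (succ ((\(i : Nat). i) zero))). succ (succ (succ (succ zero)))
  ~> \(c : Pi (b : Vec Nat (succ ((\(ζ : Nat). ζ) (elimNat (\(τ : Nat). Nat) (succ (succ (succ ((\(j : Nat). j) (succ zero))))) (\(q : Nat). \(k : Nat). k) zero)))). Eq Nat (succ zero) (succ ((\(ρ : Nat). ρ) zero))). succ (succ (succ (succ zero)))
  ~> \(c : Pi (b : Vec Nat (succ (elimNat (\(ζ : Nat). Nat) (succ (succ (succ ((\(τ : Nat). τ) (succ zero))))) (\(j : Nat). \(q : Nat). q) zero))). Eq Nat (succ zero) (succ ((\(k : Nat). k) zero))). succ (succ (succ (succ zero)))
  ~> \(c : Pi (b : Vec Nat (succ (succ (succ (succ ((\(ζ : Nat). ζ) (succ zero))))))). Eq Nat (succ zero) (succ ((\(τ : Nat). τ) zero))). succ (succ (succ (succ zero)))
  ~> \(c : Pi (b : Vec Nat (succ (succ (succ (succ (succ zero)))))). Eq Nat (succ zero) (succ ((\(ζ : Nat). ζ) zero))). succ (succ (succ (succ zero)))
  ~> \(c : Pi (b : Vec Nat (succ (succ (succ (succ (succ zero)))))). Eq Nat (succ zero) (succ zero)). succ (succ (succ (succ zero)))
the term's type:
  Pi (c : Pi (b : Vec Nat (succ (succ (succ (succ (succ zero)))))). Eq Nat (succ zero) (succ zero)). Nat


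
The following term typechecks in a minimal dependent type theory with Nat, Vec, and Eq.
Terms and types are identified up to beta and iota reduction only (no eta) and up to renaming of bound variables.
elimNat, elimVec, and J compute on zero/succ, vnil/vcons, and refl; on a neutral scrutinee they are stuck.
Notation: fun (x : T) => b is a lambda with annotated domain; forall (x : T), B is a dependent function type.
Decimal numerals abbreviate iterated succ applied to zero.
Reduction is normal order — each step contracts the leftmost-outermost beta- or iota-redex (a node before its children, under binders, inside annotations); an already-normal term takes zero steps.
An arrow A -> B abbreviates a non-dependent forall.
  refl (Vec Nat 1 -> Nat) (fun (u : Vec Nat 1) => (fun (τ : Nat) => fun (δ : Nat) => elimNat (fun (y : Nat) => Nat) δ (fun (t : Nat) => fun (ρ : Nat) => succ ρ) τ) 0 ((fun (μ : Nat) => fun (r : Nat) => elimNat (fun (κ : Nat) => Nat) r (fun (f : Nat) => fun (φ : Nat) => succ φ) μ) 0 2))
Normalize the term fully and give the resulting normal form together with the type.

resulting normal form:
  refl (Vec Nat 1 -> Nat) (fun (u : Vec Nat 1) => 2)
type:
  Eq (Vec Nat 1 -> Nat) (fun (u : Vec Nat 1) => 2) (fun (τ : Vec Nat 1) => 2)
observation: 6 normal-order steps separate the term from its normal form.


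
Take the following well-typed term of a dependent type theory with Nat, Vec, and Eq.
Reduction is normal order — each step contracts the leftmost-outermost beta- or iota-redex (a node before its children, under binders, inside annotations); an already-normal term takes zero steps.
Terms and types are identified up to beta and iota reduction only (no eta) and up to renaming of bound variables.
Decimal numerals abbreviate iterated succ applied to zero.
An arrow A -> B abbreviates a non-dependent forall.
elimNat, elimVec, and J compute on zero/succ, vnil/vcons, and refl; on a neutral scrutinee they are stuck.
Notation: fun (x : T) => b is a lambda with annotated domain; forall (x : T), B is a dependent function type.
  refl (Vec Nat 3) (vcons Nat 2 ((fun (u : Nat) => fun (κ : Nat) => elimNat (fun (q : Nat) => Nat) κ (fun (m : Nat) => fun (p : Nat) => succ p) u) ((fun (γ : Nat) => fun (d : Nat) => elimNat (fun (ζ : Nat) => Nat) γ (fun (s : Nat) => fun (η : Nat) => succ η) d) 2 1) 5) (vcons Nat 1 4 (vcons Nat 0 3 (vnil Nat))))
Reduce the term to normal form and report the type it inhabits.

resulting normal form:
  refl (Vec Nat 3) (vcons Nat 2 8 (vcons Nat 1 4 (vcons Nat 0 3 (vnil Nat))))
type:
  Eq (Vec Nat 3) (vcons Nat 2 8 (vcons Nat 1 4 (vcons Nat 0 3 (vnil Nat)))) (vcons Nat 2 8 (vcons Nat 1 4 (vcons Nat 0 3 (vnil Nat))))


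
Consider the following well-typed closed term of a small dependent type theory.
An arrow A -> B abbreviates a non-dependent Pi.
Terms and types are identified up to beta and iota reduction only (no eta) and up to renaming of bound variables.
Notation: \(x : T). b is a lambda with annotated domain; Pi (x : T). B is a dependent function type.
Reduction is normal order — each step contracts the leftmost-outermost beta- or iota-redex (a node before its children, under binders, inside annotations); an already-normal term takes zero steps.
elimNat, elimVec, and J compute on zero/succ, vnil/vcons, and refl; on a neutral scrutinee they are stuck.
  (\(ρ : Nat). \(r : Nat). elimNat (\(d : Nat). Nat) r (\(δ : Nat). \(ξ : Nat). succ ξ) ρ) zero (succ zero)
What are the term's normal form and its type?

resulting normal form:
  succ zero
type:
  Nat
observation: contracting a beta-redex first, the term normalizes in 3 steps.


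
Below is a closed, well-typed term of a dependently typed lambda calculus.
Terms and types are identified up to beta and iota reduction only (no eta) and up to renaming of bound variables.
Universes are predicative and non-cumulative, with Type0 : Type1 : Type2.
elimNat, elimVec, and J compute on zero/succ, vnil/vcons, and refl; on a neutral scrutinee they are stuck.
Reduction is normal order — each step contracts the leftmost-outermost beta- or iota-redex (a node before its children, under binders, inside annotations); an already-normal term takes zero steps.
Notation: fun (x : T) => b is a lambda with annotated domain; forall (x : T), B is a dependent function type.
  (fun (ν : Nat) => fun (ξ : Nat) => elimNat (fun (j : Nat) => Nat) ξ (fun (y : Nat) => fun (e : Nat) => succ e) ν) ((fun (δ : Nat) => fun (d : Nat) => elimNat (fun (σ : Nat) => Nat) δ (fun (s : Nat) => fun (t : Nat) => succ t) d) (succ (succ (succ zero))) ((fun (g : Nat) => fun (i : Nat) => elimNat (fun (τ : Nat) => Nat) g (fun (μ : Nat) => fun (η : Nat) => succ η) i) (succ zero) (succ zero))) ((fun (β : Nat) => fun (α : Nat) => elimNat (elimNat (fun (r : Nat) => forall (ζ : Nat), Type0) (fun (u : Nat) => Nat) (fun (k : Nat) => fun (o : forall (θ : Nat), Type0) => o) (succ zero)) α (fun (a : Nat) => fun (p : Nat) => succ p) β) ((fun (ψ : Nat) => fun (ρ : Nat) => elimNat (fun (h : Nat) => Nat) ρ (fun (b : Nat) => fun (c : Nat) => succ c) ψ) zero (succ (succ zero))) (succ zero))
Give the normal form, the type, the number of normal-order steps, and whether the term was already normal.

normal form:
  succ (succ (succ (succ (succ (succ (succ (succ zero)))))))
inferred type:
  Nat
reduction steps (normal order): 49
term was already normal: no
first redex: a beta-redex


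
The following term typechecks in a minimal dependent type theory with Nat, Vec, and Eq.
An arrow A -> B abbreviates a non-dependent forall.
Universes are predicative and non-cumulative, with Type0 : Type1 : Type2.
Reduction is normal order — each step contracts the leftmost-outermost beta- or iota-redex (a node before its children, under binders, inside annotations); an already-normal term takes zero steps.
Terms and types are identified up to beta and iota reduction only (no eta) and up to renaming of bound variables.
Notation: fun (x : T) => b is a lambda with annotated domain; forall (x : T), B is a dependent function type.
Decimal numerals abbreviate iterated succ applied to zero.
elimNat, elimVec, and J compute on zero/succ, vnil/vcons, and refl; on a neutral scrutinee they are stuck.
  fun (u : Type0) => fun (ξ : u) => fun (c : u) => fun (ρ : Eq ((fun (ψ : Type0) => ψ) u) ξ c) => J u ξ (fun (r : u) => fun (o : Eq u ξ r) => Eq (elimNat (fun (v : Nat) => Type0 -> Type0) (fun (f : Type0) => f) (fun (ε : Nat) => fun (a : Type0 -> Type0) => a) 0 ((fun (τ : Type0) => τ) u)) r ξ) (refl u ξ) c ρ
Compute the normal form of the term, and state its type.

resulting normal form:
  fun (u : Type0) => fun (ξ : u) => fun (c : u) => fun (ρ : Eq u ξ c) => J u ξ (fun (ψ : u) => fun (r : Eq u ξ ψ) => Eq u ψ ξ) (refl u ξ) c ρ
inferred type:
  forall (u : Type0), forall (ξ : u), forall (c : u), Eq u ξ c -> Eq u c ξ


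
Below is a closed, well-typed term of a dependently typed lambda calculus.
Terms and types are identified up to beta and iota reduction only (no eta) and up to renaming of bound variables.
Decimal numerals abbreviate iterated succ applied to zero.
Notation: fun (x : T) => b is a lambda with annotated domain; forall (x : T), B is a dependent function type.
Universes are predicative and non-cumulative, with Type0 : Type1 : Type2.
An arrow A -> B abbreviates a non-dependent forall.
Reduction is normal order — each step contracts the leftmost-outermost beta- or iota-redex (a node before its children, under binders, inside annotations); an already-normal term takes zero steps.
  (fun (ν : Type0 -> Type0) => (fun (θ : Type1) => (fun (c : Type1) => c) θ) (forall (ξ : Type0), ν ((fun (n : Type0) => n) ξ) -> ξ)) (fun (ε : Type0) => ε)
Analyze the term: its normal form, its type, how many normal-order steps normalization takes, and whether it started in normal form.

reduced normal form:
  forall (ν : Type0), ν -> ν
the term's type:
  Type1
steps to reach normal form (normal order): 5
term was already normal: no
first redex: a beta-redex


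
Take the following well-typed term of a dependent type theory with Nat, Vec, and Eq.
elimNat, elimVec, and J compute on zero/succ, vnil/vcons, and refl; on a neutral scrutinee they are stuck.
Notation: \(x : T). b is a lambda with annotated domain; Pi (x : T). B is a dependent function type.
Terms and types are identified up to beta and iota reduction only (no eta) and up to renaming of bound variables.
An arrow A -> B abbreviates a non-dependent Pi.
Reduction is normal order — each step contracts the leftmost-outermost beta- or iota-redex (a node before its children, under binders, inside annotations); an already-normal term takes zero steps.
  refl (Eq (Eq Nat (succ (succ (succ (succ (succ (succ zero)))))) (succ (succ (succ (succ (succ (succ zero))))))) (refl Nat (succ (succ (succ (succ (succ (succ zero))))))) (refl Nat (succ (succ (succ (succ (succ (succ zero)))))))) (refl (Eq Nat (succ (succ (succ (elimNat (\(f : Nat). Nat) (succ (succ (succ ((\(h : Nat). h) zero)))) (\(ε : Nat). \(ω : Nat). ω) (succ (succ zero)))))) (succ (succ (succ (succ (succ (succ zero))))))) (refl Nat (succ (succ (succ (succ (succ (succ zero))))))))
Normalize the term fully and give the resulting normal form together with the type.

resulting normal form:
  refl (Eq (Eq Nat (succ (succ (succ (succ (succ (succ zero)))))) (succ (succ (succ (succ (succ (succ zero))))))) (refl Nat (succ (succ (succ (succ (succ (succ zero))))))) (refl Nat (succ (succ (succ (succ (succ (succ zero)))))))) (refl (Eq Nat (succ (succ (succ (succ (succ (succ zero)))))) (succ (succ (succ (succ (succ (succ zero))))))) (refl Nat (succ (succ (succ (succ (succ (succ zero))))))))
the term's type:
  Eq (Eq (Eq Nat (succ (succ (succ (succ (succ (succ zero)))))) (succ (succ (succ (succ (succ (succ zero))))))) (refl Nat (succ (succ (succ (succ (succ (succ zero))))))) (refl Nat (succ (succ (succ (succ (succ (succ zero)))))))) (refl (Eq Nat (succ (succ (succ (succ (succ (succ zero)))))) (succ (succ (succ (succ (succ (succ zero))))))) (refl Nat (succ (succ (succ (succ (succ (succ zero)))))))) (refl (Eq Nat (succ (succ (succ (succ (succ (succ zero)))))) (succ (succ (succ (succ (succ (succ zero))))))) (refl Nat (succ (succ (succ (succ (succ (succ zero))))))))
observation: 8 normal-order steps normalize the term, beginning with an elimNat iota-redex.


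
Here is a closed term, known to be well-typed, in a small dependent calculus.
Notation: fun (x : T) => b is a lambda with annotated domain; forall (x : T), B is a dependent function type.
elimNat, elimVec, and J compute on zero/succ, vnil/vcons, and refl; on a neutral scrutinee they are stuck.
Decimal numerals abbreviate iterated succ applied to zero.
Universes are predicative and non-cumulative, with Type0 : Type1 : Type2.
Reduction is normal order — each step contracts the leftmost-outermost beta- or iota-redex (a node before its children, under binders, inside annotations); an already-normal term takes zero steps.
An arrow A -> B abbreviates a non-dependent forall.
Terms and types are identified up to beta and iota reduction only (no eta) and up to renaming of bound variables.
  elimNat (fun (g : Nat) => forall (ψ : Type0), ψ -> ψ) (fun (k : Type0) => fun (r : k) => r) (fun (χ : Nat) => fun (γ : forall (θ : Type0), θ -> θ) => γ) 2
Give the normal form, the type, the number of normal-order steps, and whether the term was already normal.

resulting normal form:
  fun (g : Type0) => fun (ψ : g) => ψ
type:
  forall (g : Type0), g -> g
reduction steps (normal order): 7
started in normal form: no
first redex: an elimNat iota-redex


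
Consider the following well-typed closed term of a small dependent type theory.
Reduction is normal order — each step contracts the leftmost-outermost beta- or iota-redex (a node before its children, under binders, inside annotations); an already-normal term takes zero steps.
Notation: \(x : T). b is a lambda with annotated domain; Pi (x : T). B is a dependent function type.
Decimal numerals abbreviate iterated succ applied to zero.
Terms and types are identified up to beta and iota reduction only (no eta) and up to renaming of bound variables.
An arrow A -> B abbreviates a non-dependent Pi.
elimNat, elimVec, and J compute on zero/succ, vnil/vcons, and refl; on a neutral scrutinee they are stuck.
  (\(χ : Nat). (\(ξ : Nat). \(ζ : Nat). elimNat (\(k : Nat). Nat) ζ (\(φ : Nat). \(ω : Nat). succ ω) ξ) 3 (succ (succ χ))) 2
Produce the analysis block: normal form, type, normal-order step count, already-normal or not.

normal form:
  7
type:
  Nat
reduction steps (normal order): 13
already normal: no
first contracted redex: a beta-redex


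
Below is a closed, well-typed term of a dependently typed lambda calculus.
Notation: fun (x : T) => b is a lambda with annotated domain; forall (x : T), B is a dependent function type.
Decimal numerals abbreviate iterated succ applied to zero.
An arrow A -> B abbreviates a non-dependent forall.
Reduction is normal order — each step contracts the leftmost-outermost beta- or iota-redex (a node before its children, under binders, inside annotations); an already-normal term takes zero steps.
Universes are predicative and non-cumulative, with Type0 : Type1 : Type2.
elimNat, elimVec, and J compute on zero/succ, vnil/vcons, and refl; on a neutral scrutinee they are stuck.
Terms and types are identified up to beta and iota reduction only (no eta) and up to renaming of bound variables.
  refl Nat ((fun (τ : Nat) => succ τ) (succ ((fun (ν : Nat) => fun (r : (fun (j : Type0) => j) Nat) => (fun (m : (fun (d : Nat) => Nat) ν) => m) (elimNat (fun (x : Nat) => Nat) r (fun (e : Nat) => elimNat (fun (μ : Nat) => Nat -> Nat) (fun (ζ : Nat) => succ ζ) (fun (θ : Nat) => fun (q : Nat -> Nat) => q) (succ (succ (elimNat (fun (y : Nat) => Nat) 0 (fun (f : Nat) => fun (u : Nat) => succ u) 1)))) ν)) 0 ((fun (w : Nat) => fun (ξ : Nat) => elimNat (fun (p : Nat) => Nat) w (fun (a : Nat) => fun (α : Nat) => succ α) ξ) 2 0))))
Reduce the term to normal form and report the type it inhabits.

reduced normal form:
  refl Nat 4
the term's type:
  Eq Nat 4 4


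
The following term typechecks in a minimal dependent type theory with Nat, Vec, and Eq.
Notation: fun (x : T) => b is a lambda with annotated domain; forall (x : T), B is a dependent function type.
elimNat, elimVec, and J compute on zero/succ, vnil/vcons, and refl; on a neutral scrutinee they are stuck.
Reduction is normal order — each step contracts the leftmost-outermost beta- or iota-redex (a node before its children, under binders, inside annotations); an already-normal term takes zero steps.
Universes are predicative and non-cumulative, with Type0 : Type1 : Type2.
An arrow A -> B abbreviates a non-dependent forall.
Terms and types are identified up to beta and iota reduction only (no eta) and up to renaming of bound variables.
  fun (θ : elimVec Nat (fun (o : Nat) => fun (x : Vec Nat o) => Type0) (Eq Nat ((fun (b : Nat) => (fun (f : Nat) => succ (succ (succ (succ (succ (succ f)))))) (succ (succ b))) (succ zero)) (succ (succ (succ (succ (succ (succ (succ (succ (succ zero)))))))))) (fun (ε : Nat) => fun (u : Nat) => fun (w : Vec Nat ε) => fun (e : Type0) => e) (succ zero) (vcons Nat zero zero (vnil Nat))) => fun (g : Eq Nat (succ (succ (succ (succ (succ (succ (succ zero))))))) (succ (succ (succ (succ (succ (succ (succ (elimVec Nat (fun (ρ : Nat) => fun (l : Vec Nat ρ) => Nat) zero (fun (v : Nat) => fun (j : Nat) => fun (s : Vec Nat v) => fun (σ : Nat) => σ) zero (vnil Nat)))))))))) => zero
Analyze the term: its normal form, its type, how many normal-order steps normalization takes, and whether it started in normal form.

resulting normal form:
  fun (θ : Eq Nat (succ (succ (succ (succ (succ (succ (succ (succ (succ zero))))))))) (succ (succ (succ (succ (succ (succ (succ (succ (succ zero)))))))))) => fun (o : Eq Nat (succ (succ (succ (succ (succ (succ (succ zero))))))) (succ (succ (succ (succ (succ (succ (succ zero)))))))) => zero
type:
  Eq Nat (succ (succ (succ (succ (succ (succ (succ (succ (succ zero))))))))) (succ (succ (succ (succ (succ (succ (succ (succ (succ zero))))))))) -> Eq Nat (succ (succ (succ (succ (succ (succ (succ zero))))))) (succ (succ (succ (succ (succ (succ (succ zero))))))) -> Nat
normal-order step count: 9
already normal: no
first contracted redex: an elimVec iota-redex


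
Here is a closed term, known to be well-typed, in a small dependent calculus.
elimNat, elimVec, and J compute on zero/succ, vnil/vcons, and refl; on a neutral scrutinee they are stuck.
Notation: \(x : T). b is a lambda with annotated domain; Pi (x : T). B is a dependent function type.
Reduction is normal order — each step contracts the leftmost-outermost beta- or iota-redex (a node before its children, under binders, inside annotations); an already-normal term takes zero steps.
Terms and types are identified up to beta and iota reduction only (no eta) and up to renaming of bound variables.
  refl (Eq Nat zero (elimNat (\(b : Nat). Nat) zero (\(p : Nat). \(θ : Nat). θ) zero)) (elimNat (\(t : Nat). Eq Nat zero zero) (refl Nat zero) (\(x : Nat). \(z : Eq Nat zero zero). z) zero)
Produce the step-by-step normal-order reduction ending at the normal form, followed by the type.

reduction (normal order):
  refl (Eq Nat zero (elimNat (\(b : Nat). Nat) zero (\(p : Nat). \(θ : Nat). θ) zero)) (elimNat (\(t : Nat). Eq Nat zero zero) (refl Nat zero) (\(x : Nat). \(z : Eq Nat zero zero). z) zero)
  ~> refl (Eq Nat zero zero) (elimNat (\(b : Nat). Eq Nat zero zero) (refl Nat zero) (\(p : Nat). \(θ : Eq Nat zero zero). θ) zero)
  ~> refl (Eq Nat zero zero) (refl Nat zero)
type:
  Eq (Eq Nat zero zero) (refl Nat zero) (refl Nat zero)


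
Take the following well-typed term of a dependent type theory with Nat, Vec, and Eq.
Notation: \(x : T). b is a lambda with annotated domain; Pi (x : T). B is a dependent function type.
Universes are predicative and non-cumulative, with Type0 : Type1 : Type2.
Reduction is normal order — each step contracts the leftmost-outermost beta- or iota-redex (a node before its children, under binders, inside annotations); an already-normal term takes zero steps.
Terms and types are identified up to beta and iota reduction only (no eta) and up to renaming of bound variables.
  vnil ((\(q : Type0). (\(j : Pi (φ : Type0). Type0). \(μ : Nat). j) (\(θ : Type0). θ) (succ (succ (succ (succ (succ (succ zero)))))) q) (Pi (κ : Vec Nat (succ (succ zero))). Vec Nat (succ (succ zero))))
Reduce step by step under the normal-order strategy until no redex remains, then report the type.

normal-order reduction sequence:
  vnil ((\(q : Type0). (\(j : Pi (φ : Type0). Type0). \(μ : Nat). j) (\(θ : Type0). θ) (succ (succ (succ (succ (succ (succ zero)))))) q) (Pi (κ : Vec Nat (succ (succ zero))). Vec Nat (succ (succ zero))))
  ~> vnil ((\(q : Pi (j : Type0). Type0). \(φ : Nat). q) (\(μ : Type0). μ) (succ (succ (succ (succ (succ (succ zero)))))) (Pi (θ : Vec Nat (succ (succ zero))). Vec Nat (succ (succ zero))))
  ~> vnil ((\(q : Nat). \(j : Type0). j) (succ (succ (succ (succ (succ (succ zero)))))) (Pi (φ : Vec Nat (succ (succ zero))). Vec Nat (succ (succ zero))))
  ~> vnil ((\(q : Type0). q) (Pi (j : Vec Nat (succ (succ zero))). Vec Nat (succ (succ zero))))
  ~> vnil (Pi (q : Vec Nat (succ (succ zero))). Vec Nat (succ (succ zero)))
inferred type:
  Vec (Pi (q : Vec Nat (succ (succ zero))). Vec Nat (succ (succ zero))) zero


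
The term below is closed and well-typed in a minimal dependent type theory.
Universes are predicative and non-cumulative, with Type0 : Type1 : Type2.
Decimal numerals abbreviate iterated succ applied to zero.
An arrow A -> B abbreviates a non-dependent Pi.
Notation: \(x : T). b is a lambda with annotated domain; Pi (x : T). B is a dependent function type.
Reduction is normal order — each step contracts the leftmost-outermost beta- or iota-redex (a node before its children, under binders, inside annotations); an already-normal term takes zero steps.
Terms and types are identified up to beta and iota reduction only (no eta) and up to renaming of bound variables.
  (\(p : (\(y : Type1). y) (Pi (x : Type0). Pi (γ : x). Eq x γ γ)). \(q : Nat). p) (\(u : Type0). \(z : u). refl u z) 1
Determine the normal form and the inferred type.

resulting normal form:
  \(p : Type0). \(y : p). refl p y
type:
  Pi (p : Type0). Pi (y : p). Eq p y y


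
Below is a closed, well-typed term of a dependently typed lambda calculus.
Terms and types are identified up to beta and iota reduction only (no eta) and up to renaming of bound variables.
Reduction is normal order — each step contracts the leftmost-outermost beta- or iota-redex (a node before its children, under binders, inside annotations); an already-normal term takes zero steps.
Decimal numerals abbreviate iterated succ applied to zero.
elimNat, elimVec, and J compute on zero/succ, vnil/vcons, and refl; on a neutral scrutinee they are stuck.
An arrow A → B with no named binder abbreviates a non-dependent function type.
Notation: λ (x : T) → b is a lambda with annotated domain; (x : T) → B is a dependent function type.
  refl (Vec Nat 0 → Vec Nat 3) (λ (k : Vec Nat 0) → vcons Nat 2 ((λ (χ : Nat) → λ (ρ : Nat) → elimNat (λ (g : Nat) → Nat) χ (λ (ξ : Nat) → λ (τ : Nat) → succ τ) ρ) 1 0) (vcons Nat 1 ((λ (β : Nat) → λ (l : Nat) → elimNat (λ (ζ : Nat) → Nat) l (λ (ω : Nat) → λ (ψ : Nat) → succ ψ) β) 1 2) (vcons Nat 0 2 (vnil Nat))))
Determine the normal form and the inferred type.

reduced normal form:
  refl (Vec Nat 0 → Vec Nat 3) (λ (k : Vec Nat 0) → vcons Nat 2 1 (vcons Nat 1 3 (vcons Nat 0 2 (vnil Nat))))
inferred type:
  Eq (Vec Nat 0 → Vec Nat 3) (λ (k : Vec Nat 0) → vcons Nat 2 1 (vcons Nat 1 3 (vcons Nat 0 2 (vnil Nat)))) (λ (χ : Vec Nat 0) → vcons Nat 2 1 (vcons Nat 1 3 (vcons Nat 0 2 (vnil Nat))))
observation: 9 normal-order steps separate the term from its normal form.


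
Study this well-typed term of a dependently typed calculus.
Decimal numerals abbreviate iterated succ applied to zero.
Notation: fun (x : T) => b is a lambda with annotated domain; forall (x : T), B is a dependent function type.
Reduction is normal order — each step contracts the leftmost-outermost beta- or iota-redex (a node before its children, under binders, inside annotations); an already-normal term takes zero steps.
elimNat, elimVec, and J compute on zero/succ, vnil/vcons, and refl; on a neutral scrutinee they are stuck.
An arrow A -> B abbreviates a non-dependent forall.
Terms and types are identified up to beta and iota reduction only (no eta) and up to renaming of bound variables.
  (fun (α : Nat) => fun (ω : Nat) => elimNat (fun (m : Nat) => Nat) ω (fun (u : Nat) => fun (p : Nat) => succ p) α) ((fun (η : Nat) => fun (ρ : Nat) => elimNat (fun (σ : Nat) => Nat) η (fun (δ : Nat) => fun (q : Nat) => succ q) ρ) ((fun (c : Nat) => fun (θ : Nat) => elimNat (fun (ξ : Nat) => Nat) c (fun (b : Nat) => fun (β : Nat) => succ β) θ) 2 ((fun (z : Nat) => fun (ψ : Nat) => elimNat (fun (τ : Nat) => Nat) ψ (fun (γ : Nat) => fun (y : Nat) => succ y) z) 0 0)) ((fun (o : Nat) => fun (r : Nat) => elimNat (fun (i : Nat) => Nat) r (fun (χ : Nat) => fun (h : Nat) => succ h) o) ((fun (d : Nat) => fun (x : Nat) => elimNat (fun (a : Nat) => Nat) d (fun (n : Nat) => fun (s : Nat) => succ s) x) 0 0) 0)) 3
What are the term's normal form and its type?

resulting normal form:
  5
type:
  Nat
observation: normalization takes exactly 24 steps under the normal-order strategy.


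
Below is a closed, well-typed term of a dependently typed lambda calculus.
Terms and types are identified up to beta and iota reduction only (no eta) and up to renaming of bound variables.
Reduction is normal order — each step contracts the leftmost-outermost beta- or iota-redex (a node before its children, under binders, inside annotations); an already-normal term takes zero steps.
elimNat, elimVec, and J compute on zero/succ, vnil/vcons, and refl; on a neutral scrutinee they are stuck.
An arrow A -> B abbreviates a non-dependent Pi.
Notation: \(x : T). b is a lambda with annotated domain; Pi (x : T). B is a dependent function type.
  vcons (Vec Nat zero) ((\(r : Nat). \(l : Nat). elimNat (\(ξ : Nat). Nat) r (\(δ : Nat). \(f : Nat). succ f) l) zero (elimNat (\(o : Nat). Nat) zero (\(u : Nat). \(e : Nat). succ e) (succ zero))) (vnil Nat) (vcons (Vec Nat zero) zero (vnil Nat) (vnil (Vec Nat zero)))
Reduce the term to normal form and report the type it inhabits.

resulting normal form:
  vcons (Vec Nat zero) (succ zero) (vnil Nat) (vcons (Vec Nat zero) zero (vnil Nat) (vnil (Vec Nat zero)))
type:
  Vec (Vec Nat zero) (succ (succ zero))
observation: the leftmost-outermost redex is a beta-redex, and normalization takes 10 steps.


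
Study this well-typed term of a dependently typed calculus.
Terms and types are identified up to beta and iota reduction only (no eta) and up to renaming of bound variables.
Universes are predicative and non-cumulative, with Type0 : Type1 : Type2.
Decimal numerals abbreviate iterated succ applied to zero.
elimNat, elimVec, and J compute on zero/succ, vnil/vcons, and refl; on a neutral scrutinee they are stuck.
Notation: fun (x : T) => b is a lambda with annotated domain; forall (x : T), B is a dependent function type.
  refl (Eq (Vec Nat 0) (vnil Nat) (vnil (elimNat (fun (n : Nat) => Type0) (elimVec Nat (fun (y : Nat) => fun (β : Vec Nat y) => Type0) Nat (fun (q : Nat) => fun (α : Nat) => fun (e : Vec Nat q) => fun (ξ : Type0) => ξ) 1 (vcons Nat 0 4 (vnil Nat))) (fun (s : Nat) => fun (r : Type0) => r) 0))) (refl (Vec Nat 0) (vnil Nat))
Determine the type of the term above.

inferred type:
  Eq (Eq (Vec Nat 0) (vnil Nat) (vnil Nat)) (refl (Vec Nat 0) (vnil Nat)) (refl (Vec Nat 0) (vnil Nat))


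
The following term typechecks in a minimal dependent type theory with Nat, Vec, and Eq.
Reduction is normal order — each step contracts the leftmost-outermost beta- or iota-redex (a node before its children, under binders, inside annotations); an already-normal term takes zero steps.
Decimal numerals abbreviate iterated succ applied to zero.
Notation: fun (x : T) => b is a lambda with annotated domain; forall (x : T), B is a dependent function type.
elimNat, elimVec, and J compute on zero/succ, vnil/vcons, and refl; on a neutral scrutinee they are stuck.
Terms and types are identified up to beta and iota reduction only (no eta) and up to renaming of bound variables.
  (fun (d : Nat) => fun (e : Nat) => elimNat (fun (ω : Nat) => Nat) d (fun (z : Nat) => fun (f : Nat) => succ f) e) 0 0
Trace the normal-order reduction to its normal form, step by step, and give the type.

normal-order reduction sequence:
  (fun (d : Nat) => fun (e : Nat) => elimNat (fun (ω : Nat) => Nat) d (fun (z : Nat) => fun (f : Nat) => succ f) e) 0 0
  ~> (fun (d : Nat) => elimNat (fun (e : Nat) => Nat) 0 (fun (ω : Nat) => fun (z : Nat) => succ z) d) 0
  ~> elimNat (fun (d : Nat) => Nat) 0 (fun (e : Nat) => fun (ω : Nat) => succ ω) 0
  ~> 0
the term's type:
  Nat


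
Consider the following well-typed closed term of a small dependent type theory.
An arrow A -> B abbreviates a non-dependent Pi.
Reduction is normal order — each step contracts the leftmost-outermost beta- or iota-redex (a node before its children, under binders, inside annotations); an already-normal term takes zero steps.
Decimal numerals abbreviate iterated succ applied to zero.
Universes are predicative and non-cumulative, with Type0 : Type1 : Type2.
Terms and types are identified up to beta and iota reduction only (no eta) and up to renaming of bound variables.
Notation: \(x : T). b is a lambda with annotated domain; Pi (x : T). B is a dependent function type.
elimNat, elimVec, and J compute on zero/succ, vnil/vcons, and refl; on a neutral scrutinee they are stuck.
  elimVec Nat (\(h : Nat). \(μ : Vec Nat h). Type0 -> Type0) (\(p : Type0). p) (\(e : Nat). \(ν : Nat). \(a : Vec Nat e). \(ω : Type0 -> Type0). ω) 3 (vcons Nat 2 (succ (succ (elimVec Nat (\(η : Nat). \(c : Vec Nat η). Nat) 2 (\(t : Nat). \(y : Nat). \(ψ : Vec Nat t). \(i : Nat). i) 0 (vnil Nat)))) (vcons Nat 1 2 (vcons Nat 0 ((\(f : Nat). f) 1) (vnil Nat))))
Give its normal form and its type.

resulting normal form:
  \(h : Type0). h
type:
  Type0 -> Type0


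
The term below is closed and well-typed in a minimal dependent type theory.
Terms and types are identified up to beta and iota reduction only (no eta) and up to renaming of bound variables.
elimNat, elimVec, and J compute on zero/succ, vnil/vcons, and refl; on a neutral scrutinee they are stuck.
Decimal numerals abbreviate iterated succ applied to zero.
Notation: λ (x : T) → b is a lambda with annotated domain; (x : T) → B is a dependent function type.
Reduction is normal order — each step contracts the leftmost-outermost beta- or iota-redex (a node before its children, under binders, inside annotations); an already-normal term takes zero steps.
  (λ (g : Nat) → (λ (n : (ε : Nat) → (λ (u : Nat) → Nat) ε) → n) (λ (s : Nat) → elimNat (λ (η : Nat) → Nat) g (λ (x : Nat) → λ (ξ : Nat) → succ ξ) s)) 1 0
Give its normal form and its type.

normal form:
  1
the term's type:
  Nat
observation: the leftmost-outermost redex is a beta-redex, and normalization takes 4 steps.


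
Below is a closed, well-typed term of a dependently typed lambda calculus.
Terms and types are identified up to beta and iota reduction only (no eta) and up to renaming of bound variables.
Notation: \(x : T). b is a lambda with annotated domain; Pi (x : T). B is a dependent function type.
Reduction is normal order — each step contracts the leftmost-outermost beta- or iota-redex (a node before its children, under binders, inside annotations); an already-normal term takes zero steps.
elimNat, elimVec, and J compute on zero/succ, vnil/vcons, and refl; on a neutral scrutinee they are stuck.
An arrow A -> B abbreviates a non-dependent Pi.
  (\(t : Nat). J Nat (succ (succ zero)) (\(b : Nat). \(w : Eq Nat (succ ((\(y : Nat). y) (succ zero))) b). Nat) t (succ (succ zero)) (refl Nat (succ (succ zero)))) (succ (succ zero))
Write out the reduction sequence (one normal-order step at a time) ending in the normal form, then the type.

reduction (normal order):
  (\(t : Nat). J Nat (succ (succ zero)) (\(b : Nat). \(w : Eq Nat (succ ((\(y : Nat). y) (succ zero))) b). Nat) t (succ (succ zero)) (refl Nat (succ (succ zero)))) (succ (succ zero))
  ~> J Nat (succ (succ zero)) (\(t : Nat). \(b : Eq Nat (succ ((\(w : Nat). w) (succ zero))) t). Nat) (succ (succ zero)) (succ (succ zero)) (refl Nat (succ (succ zero)))
  ~> succ (succ zero)
type:
  Nat


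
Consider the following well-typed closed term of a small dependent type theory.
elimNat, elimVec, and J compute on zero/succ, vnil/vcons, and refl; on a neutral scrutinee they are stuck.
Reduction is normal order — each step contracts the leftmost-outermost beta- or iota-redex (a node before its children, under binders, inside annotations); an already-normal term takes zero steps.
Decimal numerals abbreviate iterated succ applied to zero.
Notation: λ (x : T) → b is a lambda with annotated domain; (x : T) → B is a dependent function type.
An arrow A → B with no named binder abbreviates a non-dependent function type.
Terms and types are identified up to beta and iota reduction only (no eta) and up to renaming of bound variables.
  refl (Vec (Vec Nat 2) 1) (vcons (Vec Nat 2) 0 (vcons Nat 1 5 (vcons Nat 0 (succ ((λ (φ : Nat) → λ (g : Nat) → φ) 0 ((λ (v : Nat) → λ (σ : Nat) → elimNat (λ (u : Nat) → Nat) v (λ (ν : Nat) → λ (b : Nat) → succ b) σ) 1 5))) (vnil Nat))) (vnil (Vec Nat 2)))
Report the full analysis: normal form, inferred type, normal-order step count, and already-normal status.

normal form:
  refl (Vec (Vec Nat 2) 1) (vcons (Vec Nat 2) 0 (vcons Nat 1 5 (vcons Nat 0 1 (vnil Nat))) (vnil (Vec Nat 2)))
inferred type:
  Eq (Vec (Vec Nat 2) 1) (vcons (Vec Nat 2) 0 (vcons Nat 1 5 (vcons Nat 0 1 (vnil Nat))) (vnil (Vec Nat 2))) (vcons (Vec Nat 2) 0 (vcons Nat 1 5 (vcons Nat 0 1 (vnil Nat))) (vnil (Vec Nat 2)))
reduction steps (normal order): 2
term was already normal: no
first redex: a beta-redex


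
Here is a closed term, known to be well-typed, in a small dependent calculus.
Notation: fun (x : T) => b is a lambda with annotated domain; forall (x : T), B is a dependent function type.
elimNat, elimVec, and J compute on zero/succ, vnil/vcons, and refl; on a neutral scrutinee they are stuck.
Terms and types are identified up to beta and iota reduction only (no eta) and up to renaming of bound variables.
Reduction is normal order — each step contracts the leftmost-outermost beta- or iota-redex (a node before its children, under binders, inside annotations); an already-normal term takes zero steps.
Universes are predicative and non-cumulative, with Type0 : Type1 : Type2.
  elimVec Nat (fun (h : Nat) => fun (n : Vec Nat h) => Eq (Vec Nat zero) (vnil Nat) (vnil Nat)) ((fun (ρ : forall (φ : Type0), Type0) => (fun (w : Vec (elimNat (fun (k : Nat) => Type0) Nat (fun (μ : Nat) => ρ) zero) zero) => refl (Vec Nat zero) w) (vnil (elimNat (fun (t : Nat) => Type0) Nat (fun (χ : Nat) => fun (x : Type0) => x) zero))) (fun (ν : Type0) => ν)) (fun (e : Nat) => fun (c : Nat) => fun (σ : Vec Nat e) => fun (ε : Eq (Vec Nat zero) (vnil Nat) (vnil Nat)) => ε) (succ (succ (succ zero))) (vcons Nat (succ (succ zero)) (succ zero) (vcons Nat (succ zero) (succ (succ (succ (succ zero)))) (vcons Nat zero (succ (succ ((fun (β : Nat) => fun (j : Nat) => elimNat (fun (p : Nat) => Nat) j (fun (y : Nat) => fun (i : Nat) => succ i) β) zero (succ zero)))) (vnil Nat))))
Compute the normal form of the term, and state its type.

resulting normal form:
  refl (Vec Nat zero) (vnil Nat)
the term's type:
  Eq (Vec Nat zero) (vnil Nat) (vnil Nat)
observation: the first redex contracted is an elimVec iota-redex; the normal form is reached in 19 normal-order steps.


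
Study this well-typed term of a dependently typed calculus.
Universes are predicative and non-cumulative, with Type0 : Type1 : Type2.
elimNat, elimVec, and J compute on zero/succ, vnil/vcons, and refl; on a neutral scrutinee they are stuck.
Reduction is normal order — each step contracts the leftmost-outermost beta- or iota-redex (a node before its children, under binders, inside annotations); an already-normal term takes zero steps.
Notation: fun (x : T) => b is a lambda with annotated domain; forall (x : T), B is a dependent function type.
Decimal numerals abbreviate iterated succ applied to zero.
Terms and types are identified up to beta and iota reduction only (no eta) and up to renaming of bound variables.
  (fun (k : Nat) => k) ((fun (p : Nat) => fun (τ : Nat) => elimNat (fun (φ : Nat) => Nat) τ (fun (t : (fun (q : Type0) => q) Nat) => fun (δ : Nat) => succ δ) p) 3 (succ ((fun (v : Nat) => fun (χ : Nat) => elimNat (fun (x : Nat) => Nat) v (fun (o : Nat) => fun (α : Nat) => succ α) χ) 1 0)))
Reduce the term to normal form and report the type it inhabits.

resulting normal form:
  5
inferred type:
  Nat


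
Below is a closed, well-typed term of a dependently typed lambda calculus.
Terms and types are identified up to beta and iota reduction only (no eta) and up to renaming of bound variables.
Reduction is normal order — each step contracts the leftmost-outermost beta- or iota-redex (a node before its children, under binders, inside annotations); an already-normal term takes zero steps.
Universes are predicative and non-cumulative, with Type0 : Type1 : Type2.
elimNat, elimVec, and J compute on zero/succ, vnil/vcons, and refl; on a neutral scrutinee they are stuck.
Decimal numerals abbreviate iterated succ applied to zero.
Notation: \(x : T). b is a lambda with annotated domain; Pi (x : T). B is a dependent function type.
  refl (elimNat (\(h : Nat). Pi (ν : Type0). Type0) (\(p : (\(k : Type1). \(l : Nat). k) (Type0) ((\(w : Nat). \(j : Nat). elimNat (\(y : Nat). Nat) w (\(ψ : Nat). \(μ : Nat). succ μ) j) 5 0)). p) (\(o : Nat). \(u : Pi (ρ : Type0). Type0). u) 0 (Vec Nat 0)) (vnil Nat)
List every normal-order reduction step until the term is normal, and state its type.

normal-order reduction:
  refl (elimNat (\(h : Nat). Pi (ν : Type0). Type0) (\(p : (\(k : Type1). \(l : Nat). k) (Type0) ((\(w : Nat). \(j : Nat). elimNat (\(y : Nat). Nat) w (\(ψ : Nat). \(μ : Nat). succ μ) j) 5 0)). p) (\(o : Nat). \(u : Pi (ρ : Type0). Type0). u) 0 (Vec Nat 0)) (vnil Nat)
  ~> refl ((\(h : (\(ν : Type1). \(p : Nat). ν) (Type0) ((\(k : Nat). \(l : Nat). elimNat (\(w : Nat). Nat) k (\(j : Nat). \(y : Nat). succ y) l) 5 0)). h) (Vec Nat 0)) (vnil Nat)
  ~> refl (Vec Nat 0) (vnil Nat)
type:
  Eq (Vec Nat 0) (vnil Nat) (vnil Nat)


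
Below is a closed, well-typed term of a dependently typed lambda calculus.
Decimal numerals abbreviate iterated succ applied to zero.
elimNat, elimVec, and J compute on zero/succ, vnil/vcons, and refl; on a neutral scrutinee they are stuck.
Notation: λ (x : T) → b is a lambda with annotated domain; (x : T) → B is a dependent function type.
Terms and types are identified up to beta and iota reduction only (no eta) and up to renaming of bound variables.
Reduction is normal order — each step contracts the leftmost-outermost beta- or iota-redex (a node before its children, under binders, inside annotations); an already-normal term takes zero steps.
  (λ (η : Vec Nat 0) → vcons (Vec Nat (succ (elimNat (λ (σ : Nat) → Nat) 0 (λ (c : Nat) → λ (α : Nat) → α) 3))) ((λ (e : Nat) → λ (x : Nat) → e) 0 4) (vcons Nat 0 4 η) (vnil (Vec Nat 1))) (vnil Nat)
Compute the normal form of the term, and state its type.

reduced normal form:
  vcons (Vec Nat 1) 0 (vcons Nat 0 4 (vnil Nat)) (vnil (Vec Nat 1))
the term's type:
  Vec (Vec Nat 1) 1
observation: normalization takes exactly 13 steps under the normal-order strategy.
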